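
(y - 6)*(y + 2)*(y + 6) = y^3 + 2*y^2 - 36*y - 72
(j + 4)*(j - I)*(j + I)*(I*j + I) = I*j^4 + 5*I*j^3 + 5*I*j^2 + 5*I*j + 4*I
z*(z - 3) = z^2 - 3*z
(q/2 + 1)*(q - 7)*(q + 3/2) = q^3/2 - 7*q^2/4 - 43*q/4 - 21/2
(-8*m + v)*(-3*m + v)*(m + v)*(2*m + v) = 48*m^4 + 50*m^3*v - 7*m^2*v^2 - 8*m*v^3 + v^4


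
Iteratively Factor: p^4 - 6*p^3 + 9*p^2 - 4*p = (p - 4)*(p^3 - 2*p^2 + p) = p*(p - 4)*(p^2 - 2*p + 1) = p*(p - 4)*(p - 1)*(p - 1)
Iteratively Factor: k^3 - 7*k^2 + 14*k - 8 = (k - 1)*(k^2 - 6*k + 8) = (k - 2)*(k - 1)*(k - 4)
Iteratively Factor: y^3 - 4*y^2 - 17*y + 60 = (y - 5)*(y^2 + y - 12) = (y - 5)*(y - 3)*(y + 4)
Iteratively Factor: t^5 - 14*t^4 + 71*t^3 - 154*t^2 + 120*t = (t - 5)*(t^4 - 9*t^3 + 26*t^2 - 24*t) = (t - 5)*(t - 3)*(t^3 - 6*t^2 + 8*t) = (t - 5)*(t - 4)*(t - 3)*(t^2 - 2*t) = t*(t - 5)*(t - 4)*(t - 3)*(t - 2)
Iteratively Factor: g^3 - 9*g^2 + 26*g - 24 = (g - 2)*(g^2 - 7*g + 12) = (g - 4)*(g - 2)*(g - 3)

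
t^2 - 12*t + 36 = (t - 6)^2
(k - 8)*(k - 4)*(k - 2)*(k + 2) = k^4 - 12*k^3 + 28*k^2 + 48*k - 128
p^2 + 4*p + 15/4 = (p + 3/2)*(p + 5/2)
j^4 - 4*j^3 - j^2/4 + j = j*(j - 4)*(j - 1/2)*(j + 1/2)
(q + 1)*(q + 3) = q^2 + 4*q + 3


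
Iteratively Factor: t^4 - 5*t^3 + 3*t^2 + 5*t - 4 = (t + 1)*(t^3 - 6*t^2 + 9*t - 4) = (t - 1)*(t + 1)*(t^2 - 5*t + 4) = (t - 4)*(t - 1)*(t + 1)*(t - 1)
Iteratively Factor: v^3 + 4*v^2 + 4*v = (v + 2)*(v^2 + 2*v) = v*(v + 2)*(v + 2)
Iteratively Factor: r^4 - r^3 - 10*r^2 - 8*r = (r + 1)*(r^3 - 2*r^2 - 8*r) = (r + 1)*(r + 2)*(r^2 - 4*r) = (r - 4)*(r + 1)*(r + 2)*(r)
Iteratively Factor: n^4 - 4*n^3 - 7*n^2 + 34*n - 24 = (n - 4)*(n^3 - 7*n + 6) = (n - 4)*(n - 1)*(n^2 + n - 6) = (n - 4)*(n - 1)*(n + 3)*(n - 2)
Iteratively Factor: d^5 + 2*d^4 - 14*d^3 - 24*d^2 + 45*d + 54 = (d + 3)*(d^4 - d^3 - 11*d^2 + 9*d + 18) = (d + 1)*(d + 3)*(d^3 - 2*d^2 - 9*d + 18) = (d - 2)*(d + 1)*(d + 3)*(d^2 - 9) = (d - 3)*(d - 2)*(d + 1)*(d + 3)*(d + 3)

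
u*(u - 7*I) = u^2 - 7*I*u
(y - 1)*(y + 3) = y^2 + 2*y - 3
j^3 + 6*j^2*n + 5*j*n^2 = j*(j + n)*(j + 5*n)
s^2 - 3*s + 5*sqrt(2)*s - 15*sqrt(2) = (s - 3)*(s + 5*sqrt(2))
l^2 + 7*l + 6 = (l + 1)*(l + 6)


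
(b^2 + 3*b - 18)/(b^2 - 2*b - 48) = (b - 3)/(b - 8)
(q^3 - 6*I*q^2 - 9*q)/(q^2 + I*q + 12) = q*(q - 3*I)/(q + 4*I)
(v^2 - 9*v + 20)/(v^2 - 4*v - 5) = (v - 4)/(v + 1)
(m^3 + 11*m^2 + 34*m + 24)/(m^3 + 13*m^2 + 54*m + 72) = (m + 1)/(m + 3)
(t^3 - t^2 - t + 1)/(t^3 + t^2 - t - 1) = (t - 1)/(t + 1)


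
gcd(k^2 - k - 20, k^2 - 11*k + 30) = k - 5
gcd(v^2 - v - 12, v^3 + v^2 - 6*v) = v + 3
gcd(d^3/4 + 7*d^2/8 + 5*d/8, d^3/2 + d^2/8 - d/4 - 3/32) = 1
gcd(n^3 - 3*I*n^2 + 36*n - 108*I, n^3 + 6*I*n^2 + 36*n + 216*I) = n^2 + 36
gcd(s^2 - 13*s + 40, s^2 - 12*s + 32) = s - 8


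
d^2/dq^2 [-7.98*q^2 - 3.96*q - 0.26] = -15.9600000000000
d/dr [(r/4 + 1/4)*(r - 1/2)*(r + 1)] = 3*r*(r + 1)/4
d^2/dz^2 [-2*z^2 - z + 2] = -4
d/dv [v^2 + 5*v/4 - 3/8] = 2*v + 5/4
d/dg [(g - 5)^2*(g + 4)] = 3*(g - 5)*(g + 1)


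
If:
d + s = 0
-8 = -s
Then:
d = -8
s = 8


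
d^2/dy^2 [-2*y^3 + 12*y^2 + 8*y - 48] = 24 - 12*y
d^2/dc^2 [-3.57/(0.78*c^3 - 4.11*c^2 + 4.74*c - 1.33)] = ((16.7076*c - 29.3454)*(0.78*c^3 - 4.11*c^2 + 4.74*c - 1.33) - 3.57*(2.34*c^2 - 8.22*c + 4.74)*(4.68*c^2 - 16.44*c + 9.48))/(0.78*c^3 - 4.11*c^2 + 4.74*c - 1.33)^3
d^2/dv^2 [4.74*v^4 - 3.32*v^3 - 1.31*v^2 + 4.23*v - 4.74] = 56.88*v^2 - 19.92*v - 2.62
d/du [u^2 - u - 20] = 2*u - 1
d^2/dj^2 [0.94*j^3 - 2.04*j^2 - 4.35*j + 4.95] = 5.64*j - 4.08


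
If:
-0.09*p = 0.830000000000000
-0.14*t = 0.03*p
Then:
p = -9.22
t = 1.98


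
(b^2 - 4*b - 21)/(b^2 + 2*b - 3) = (b - 7)/(b - 1)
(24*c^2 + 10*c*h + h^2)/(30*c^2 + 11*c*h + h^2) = (4*c + h)/(5*c + h)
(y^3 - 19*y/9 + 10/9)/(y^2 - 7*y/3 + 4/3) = (9*y^2 + 9*y - 10)/(3*(3*y - 4))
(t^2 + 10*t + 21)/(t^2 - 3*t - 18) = (t + 7)/(t - 6)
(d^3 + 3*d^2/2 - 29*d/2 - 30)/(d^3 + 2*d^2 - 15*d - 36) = (d + 5/2)/(d + 3)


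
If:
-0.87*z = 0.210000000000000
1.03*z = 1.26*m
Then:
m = -0.20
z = -0.24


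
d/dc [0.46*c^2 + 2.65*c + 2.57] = 0.92*c + 2.65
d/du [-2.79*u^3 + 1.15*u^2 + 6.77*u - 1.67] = -8.37*u^2 + 2.3*u + 6.77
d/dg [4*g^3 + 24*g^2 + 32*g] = 12*g^2 + 48*g + 32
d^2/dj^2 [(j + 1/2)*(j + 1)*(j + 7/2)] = 6*j + 10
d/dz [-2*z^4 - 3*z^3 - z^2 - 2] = z*(-8*z^2 - 9*z - 2)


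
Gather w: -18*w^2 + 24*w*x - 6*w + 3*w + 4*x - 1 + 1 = -18*w^2 + w*(24*x - 3) + 4*x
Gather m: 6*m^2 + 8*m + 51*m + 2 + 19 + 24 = 6*m^2 + 59*m + 45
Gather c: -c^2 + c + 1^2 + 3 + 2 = -c^2 + c + 6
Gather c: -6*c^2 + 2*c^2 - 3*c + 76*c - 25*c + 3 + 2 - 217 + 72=-4*c^2 + 48*c - 140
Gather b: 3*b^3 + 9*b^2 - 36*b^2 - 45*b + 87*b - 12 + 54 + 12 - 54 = 3*b^3 - 27*b^2 + 42*b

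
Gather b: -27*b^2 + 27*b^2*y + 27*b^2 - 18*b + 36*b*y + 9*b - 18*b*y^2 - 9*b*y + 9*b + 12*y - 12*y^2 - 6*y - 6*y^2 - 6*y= 27*b^2*y + b*(-18*y^2 + 27*y) - 18*y^2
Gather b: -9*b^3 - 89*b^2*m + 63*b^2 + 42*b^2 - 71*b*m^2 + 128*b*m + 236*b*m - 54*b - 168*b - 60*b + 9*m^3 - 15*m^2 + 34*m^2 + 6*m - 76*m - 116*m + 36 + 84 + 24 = -9*b^3 + b^2*(105 - 89*m) + b*(-71*m^2 + 364*m - 282) + 9*m^3 + 19*m^2 - 186*m + 144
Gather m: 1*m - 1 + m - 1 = 2*m - 2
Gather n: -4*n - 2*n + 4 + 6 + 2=12 - 6*n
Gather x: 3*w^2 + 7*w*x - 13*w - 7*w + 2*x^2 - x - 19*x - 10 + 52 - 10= 3*w^2 - 20*w + 2*x^2 + x*(7*w - 20) + 32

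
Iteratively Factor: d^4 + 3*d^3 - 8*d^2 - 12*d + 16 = (d - 1)*(d^3 + 4*d^2 - 4*d - 16) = (d - 1)*(d + 4)*(d^2 - 4) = (d - 1)*(d + 2)*(d + 4)*(d - 2)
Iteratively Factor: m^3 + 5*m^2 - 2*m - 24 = (m - 2)*(m^2 + 7*m + 12) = (m - 2)*(m + 3)*(m + 4)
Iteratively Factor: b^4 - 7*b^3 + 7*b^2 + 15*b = (b + 1)*(b^3 - 8*b^2 + 15*b) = (b - 5)*(b + 1)*(b^2 - 3*b) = (b - 5)*(b - 3)*(b + 1)*(b)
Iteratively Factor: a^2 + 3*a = (a + 3)*(a)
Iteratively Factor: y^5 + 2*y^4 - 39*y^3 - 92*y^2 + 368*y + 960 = (y + 4)*(y^4 - 2*y^3 - 31*y^2 + 32*y + 240) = (y + 4)^2*(y^3 - 6*y^2 - 7*y + 60) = (y + 3)*(y + 4)^2*(y^2 - 9*y + 20) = (y - 5)*(y + 3)*(y + 4)^2*(y - 4)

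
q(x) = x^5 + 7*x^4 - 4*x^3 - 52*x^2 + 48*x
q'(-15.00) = 157533.00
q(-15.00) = -403920.00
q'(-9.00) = 12405.00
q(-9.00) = -14850.00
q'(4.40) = 3617.28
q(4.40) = 3136.57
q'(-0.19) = 67.14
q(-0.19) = -10.96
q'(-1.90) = 75.39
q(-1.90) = -185.02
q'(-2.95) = -89.79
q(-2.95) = -184.72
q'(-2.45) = -0.85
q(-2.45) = -206.97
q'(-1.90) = 75.39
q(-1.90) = -185.02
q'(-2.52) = -12.57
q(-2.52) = -206.50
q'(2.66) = 463.76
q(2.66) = 168.08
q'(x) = 5*x^4 + 28*x^3 - 12*x^2 - 104*x + 48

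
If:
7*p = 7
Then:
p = 1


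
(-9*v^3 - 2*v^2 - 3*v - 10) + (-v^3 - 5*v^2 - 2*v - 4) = -10*v^3 - 7*v^2 - 5*v - 14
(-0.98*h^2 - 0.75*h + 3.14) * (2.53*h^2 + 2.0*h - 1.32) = -2.4794*h^4 - 3.8575*h^3 + 7.7378*h^2 + 7.27*h - 4.1448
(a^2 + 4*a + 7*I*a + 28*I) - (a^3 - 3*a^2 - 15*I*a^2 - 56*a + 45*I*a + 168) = -a^3 + 4*a^2 + 15*I*a^2 + 60*a - 38*I*a - 168 + 28*I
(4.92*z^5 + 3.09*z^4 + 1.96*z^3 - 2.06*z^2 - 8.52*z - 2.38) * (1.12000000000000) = 5.5104*z^5 + 3.4608*z^4 + 2.1952*z^3 - 2.3072*z^2 - 9.5424*z - 2.6656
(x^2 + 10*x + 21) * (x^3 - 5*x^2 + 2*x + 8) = x^5 + 5*x^4 - 27*x^3 - 77*x^2 + 122*x + 168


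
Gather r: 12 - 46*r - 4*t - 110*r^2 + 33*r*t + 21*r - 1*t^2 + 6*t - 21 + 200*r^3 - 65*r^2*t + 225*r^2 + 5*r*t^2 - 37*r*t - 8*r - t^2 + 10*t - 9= 200*r^3 + r^2*(115 - 65*t) + r*(5*t^2 - 4*t - 33) - 2*t^2 + 12*t - 18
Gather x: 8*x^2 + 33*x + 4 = 8*x^2 + 33*x + 4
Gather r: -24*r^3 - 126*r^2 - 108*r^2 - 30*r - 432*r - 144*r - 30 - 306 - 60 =-24*r^3 - 234*r^2 - 606*r - 396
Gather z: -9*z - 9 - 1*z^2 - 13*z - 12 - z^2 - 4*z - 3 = -2*z^2 - 26*z - 24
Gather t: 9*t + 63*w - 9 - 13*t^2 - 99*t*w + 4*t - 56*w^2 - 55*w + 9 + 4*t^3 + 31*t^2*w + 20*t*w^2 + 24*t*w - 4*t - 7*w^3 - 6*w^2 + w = 4*t^3 + t^2*(31*w - 13) + t*(20*w^2 - 75*w + 9) - 7*w^3 - 62*w^2 + 9*w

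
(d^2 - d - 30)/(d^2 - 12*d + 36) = (d + 5)/(d - 6)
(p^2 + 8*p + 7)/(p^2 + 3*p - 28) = (p + 1)/(p - 4)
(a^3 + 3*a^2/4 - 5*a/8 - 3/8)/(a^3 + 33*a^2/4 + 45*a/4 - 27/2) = (2*a^2 + 3*a + 1)/(2*(a^2 + 9*a + 18))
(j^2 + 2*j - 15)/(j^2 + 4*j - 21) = (j + 5)/(j + 7)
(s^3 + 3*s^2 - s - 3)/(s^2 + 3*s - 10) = (s^3 + 3*s^2 - s - 3)/(s^2 + 3*s - 10)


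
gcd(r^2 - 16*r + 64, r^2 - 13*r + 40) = r - 8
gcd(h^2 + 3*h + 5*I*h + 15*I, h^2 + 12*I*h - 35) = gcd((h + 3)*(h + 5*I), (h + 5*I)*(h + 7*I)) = h + 5*I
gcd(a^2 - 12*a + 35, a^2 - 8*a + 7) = a - 7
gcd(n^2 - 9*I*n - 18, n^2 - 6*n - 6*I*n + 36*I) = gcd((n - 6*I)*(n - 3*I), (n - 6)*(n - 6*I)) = n - 6*I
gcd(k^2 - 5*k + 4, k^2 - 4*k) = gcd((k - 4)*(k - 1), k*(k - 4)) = k - 4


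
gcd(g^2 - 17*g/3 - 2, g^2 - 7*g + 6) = g - 6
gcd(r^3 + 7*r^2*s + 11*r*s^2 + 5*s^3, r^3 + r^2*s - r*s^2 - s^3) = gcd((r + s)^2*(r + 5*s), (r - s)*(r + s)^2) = r^2 + 2*r*s + s^2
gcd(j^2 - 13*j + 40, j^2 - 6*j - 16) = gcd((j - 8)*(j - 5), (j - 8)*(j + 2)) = j - 8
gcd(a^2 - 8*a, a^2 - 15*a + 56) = a - 8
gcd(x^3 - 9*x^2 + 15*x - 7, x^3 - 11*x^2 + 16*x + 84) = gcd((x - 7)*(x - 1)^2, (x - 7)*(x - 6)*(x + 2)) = x - 7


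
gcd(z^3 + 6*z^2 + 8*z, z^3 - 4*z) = z^2 + 2*z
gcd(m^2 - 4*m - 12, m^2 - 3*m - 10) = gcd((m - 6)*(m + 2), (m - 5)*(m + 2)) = m + 2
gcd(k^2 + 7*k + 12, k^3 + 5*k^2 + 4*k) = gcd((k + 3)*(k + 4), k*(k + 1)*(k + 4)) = k + 4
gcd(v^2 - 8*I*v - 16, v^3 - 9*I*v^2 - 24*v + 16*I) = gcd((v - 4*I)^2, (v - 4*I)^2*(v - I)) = v^2 - 8*I*v - 16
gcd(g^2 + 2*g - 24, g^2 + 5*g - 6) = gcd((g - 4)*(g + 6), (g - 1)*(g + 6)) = g + 6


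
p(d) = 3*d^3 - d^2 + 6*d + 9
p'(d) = 9*d^2 - 2*d + 6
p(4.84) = 354.75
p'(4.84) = 207.15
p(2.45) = 61.82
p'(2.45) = 55.12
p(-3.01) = -99.93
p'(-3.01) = 93.56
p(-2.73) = -75.87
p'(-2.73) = 78.54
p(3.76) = 176.89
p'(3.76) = 125.72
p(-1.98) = -30.09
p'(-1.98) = 45.24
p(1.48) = 25.41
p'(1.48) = 22.75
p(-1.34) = -8.05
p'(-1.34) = 24.84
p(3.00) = 99.00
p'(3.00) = 81.00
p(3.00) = 99.00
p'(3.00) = 81.00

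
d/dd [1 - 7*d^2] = -14*d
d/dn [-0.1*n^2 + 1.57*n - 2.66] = 1.57 - 0.2*n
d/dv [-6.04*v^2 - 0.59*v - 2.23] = -12.08*v - 0.59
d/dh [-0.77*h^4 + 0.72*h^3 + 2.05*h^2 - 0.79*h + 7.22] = -3.08*h^3 + 2.16*h^2 + 4.1*h - 0.79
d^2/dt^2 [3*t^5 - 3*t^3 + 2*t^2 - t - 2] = 60*t^3 - 18*t + 4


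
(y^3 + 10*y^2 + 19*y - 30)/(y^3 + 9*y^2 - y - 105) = (y^2 + 5*y - 6)/(y^2 + 4*y - 21)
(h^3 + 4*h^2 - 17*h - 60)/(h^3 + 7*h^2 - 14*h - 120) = (h + 3)/(h + 6)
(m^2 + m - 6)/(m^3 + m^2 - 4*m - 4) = (m + 3)/(m^2 + 3*m + 2)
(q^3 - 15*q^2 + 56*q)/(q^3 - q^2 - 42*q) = (q - 8)/(q + 6)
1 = 1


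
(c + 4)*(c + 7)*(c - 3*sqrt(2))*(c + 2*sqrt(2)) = c^4 - sqrt(2)*c^3 + 11*c^3 - 11*sqrt(2)*c^2 + 16*c^2 - 132*c - 28*sqrt(2)*c - 336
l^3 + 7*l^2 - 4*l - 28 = (l - 2)*(l + 2)*(l + 7)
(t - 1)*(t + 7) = t^2 + 6*t - 7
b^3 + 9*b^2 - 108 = (b - 3)*(b + 6)^2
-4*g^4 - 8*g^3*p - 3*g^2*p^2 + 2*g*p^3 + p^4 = (-2*g + p)*(g + p)^2*(2*g + p)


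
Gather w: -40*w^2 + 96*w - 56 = -40*w^2 + 96*w - 56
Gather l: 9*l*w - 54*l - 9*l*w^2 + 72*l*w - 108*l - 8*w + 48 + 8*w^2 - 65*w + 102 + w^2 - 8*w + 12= l*(-9*w^2 + 81*w - 162) + 9*w^2 - 81*w + 162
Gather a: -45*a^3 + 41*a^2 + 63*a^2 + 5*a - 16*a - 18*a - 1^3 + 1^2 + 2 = -45*a^3 + 104*a^2 - 29*a + 2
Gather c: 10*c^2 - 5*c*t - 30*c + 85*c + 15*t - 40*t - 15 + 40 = 10*c^2 + c*(55 - 5*t) - 25*t + 25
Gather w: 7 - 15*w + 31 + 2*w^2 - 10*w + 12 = 2*w^2 - 25*w + 50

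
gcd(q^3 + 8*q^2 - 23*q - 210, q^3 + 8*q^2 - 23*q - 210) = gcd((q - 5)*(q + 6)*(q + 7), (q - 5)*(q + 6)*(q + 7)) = q^3 + 8*q^2 - 23*q - 210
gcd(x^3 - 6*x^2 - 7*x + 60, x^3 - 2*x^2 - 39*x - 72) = x + 3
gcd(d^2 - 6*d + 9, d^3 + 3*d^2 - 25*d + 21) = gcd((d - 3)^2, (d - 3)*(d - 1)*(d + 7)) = d - 3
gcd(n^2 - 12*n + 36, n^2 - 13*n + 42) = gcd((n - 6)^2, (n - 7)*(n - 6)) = n - 6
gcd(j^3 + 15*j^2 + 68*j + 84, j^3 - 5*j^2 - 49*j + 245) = j + 7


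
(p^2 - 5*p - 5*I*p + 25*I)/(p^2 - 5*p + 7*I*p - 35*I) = (p - 5*I)/(p + 7*I)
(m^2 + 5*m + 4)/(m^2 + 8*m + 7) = (m + 4)/(m + 7)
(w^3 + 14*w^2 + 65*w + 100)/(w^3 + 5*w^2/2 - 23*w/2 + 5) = 2*(w^2 + 9*w + 20)/(2*w^2 - 5*w + 2)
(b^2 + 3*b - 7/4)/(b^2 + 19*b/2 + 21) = (b - 1/2)/(b + 6)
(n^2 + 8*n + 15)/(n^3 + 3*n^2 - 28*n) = (n^2 + 8*n + 15)/(n*(n^2 + 3*n - 28))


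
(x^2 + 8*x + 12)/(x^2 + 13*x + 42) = (x + 2)/(x + 7)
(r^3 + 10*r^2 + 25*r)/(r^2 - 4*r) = (r^2 + 10*r + 25)/(r - 4)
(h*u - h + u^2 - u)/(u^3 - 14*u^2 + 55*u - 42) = (h + u)/(u^2 - 13*u + 42)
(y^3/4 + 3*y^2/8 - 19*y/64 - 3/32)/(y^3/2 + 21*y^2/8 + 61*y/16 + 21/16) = (16*y^3 + 24*y^2 - 19*y - 6)/(4*(8*y^3 + 42*y^2 + 61*y + 21))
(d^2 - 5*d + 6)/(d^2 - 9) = (d - 2)/(d + 3)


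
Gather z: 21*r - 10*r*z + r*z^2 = r*z^2 - 10*r*z + 21*r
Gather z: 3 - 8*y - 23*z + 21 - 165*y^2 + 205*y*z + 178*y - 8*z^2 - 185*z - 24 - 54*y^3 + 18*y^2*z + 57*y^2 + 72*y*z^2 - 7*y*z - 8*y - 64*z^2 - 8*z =-54*y^3 - 108*y^2 + 162*y + z^2*(72*y - 72) + z*(18*y^2 + 198*y - 216)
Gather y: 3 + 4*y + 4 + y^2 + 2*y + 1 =y^2 + 6*y + 8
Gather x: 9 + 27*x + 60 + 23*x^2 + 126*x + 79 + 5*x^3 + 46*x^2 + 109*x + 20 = 5*x^3 + 69*x^2 + 262*x + 168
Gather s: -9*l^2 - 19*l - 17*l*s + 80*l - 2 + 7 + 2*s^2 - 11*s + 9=-9*l^2 + 61*l + 2*s^2 + s*(-17*l - 11) + 14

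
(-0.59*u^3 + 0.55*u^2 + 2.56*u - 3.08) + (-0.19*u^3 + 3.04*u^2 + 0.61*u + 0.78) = -0.78*u^3 + 3.59*u^2 + 3.17*u - 2.3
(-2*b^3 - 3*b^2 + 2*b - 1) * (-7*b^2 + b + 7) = 14*b^5 + 19*b^4 - 31*b^3 - 12*b^2 + 13*b - 7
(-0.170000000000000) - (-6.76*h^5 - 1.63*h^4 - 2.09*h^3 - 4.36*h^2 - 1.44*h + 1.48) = 6.76*h^5 + 1.63*h^4 + 2.09*h^3 + 4.36*h^2 + 1.44*h - 1.65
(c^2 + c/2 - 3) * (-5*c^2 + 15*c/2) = -5*c^4 + 5*c^3 + 75*c^2/4 - 45*c/2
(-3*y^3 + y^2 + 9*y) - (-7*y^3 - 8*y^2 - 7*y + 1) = 4*y^3 + 9*y^2 + 16*y - 1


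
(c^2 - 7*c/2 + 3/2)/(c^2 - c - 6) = (c - 1/2)/(c + 2)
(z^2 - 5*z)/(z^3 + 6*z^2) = (z - 5)/(z*(z + 6))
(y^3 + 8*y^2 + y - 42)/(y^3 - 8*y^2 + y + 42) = (y^3 + 8*y^2 + y - 42)/(y^3 - 8*y^2 + y + 42)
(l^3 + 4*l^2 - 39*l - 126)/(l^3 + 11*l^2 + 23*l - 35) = (l^2 - 3*l - 18)/(l^2 + 4*l - 5)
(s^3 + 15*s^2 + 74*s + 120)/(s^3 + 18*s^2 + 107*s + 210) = (s + 4)/(s + 7)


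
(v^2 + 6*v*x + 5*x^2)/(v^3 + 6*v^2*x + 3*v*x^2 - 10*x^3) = (-v - x)/(-v^2 - v*x + 2*x^2)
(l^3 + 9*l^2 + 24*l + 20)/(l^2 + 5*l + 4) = (l^3 + 9*l^2 + 24*l + 20)/(l^2 + 5*l + 4)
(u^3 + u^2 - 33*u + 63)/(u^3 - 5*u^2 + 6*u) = (u^2 + 4*u - 21)/(u*(u - 2))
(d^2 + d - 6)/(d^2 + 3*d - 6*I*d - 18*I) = (d - 2)/(d - 6*I)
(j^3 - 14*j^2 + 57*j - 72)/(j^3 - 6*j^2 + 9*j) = (j - 8)/j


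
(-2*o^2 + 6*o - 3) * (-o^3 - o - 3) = 2*o^5 - 6*o^4 + 5*o^3 - 15*o + 9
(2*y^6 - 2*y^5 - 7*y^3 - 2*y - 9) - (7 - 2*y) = 2*y^6 - 2*y^5 - 7*y^3 - 16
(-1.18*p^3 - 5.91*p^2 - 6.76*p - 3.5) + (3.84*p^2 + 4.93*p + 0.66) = -1.18*p^3 - 2.07*p^2 - 1.83*p - 2.84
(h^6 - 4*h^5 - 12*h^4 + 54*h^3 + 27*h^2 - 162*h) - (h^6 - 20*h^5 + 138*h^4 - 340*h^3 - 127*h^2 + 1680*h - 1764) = 16*h^5 - 150*h^4 + 394*h^3 + 154*h^2 - 1842*h + 1764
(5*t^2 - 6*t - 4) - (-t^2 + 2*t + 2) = 6*t^2 - 8*t - 6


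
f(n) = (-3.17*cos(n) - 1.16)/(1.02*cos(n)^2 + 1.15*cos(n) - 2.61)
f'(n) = (2.04*sin(n)*cos(n) + 1.15*sin(n))*(-3.17*cos(n) - 1.16)/(1.02*cos(n)^2 + 1.15*cos(n) - 2.61)^2 + 3.17*sin(n)/(1.02*cos(n)^2 + 1.15*cos(n) - 2.61) = (3.2334*sin(n)^2 - 2.3664*cos(n) - 12.8411)*sin(n)/(1.02*cos(n)^2 + 1.15*cos(n) - 2.61)^2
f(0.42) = 5.71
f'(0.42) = -11.72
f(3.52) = -0.64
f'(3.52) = 0.48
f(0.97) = 1.81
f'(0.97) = -3.70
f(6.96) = 3.32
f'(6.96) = -7.03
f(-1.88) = 0.07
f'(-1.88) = 1.07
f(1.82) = 0.13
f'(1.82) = -1.11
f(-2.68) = -0.59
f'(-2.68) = 0.56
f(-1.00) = 1.70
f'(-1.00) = 3.48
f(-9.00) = -0.61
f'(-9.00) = 0.53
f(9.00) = -0.61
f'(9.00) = -0.53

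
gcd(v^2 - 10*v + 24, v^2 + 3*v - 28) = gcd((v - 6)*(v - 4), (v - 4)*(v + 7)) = v - 4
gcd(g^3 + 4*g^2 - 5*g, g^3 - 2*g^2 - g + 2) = g - 1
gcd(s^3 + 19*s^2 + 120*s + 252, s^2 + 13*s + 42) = s^2 + 13*s + 42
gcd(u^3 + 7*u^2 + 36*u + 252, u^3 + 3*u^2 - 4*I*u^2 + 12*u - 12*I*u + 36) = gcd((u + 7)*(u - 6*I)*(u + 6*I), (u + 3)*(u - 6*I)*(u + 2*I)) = u - 6*I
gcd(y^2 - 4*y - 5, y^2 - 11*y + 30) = y - 5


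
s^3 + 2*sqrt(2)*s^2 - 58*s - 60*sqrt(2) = (s - 5*sqrt(2))*(s + sqrt(2))*(s + 6*sqrt(2))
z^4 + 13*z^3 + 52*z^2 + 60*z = z*(z + 2)*(z + 5)*(z + 6)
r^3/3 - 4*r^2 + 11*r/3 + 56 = (r/3 + 1)*(r - 8)*(r - 7)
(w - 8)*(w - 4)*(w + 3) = w^3 - 9*w^2 - 4*w + 96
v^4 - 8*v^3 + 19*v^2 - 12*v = v*(v - 4)*(v - 3)*(v - 1)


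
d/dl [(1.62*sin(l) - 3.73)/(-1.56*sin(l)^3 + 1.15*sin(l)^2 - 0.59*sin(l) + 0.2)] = (5.0544*sin(l)^3 - 19.3194*sin(l)^2 + 8.579*sin(l) - 1.8767)*cos(l)/(2.4336*sin(l)^6 - 3.588*sin(l)^5 + 3.1633*sin(l)^4 - 1.981*sin(l)^3 + 0.8081*sin(l)^2 - 0.236*sin(l) + 0.04)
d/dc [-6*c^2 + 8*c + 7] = 8 - 12*c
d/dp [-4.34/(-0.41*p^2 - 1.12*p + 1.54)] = (-3.5588*p - 4.8608)/(0.41*p^2 + 1.12*p - 1.54)^2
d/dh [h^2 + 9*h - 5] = 2*h + 9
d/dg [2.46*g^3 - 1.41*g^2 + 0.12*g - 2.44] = 7.38*g^2 - 2.82*g + 0.12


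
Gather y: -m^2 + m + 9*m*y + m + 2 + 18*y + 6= -m^2 + 2*m + y*(9*m + 18) + 8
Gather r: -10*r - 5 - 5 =-10*r - 10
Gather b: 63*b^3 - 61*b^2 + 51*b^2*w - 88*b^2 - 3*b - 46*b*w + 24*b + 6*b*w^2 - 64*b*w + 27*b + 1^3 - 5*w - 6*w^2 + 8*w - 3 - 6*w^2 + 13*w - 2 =63*b^3 + b^2*(51*w - 149) + b*(6*w^2 - 110*w + 48) - 12*w^2 + 16*w - 4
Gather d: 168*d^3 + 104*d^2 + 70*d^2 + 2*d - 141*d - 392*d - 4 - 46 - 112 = 168*d^3 + 174*d^2 - 531*d - 162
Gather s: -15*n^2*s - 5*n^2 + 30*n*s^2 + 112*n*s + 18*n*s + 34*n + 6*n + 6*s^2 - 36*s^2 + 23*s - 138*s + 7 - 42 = -5*n^2 + 40*n + s^2*(30*n - 30) + s*(-15*n^2 + 130*n - 115) - 35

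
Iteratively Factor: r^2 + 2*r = (r)*(r + 2)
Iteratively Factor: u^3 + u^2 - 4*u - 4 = (u - 2)*(u^2 + 3*u + 2) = (u - 2)*(u + 1)*(u + 2)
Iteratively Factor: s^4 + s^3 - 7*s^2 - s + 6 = (s - 2)*(s^3 + 3*s^2 - s - 3) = (s - 2)*(s + 3)*(s^2 - 1) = (s - 2)*(s - 1)*(s + 3)*(s + 1)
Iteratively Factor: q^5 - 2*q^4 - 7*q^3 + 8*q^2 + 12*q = (q + 1)*(q^4 - 3*q^3 - 4*q^2 + 12*q) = (q - 3)*(q + 1)*(q^3 - 4*q) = q*(q - 3)*(q + 1)*(q^2 - 4) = q*(q - 3)*(q + 1)*(q + 2)*(q - 2)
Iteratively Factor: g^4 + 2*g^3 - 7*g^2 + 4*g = (g)*(g^3 + 2*g^2 - 7*g + 4) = g*(g + 4)*(g^2 - 2*g + 1) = g*(g - 1)*(g + 4)*(g - 1)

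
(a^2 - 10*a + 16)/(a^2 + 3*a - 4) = (a^2 - 10*a + 16)/(a^2 + 3*a - 4)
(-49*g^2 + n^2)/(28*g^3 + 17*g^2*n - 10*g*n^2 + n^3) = (-7*g - n)/(4*g^2 + 3*g*n - n^2)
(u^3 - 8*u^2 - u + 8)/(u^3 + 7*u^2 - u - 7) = (u - 8)/(u + 7)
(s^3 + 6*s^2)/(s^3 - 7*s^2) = (s + 6)/(s - 7)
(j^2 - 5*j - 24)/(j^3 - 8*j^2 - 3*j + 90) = (j - 8)/(j^2 - 11*j + 30)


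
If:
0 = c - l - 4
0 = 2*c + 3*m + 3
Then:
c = -3*m/2 - 3/2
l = -3*m/2 - 11/2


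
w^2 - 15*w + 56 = (w - 8)*(w - 7)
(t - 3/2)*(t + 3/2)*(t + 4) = t^3 + 4*t^2 - 9*t/4 - 9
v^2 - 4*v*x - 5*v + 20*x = (v - 5)*(v - 4*x)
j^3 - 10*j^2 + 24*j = j*(j - 6)*(j - 4)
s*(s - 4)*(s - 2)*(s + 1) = s^4 - 5*s^3 + 2*s^2 + 8*s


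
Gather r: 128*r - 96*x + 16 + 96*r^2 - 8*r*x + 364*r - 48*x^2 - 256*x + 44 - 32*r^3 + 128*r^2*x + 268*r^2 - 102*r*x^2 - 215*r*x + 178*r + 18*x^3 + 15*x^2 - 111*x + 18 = -32*r^3 + r^2*(128*x + 364) + r*(-102*x^2 - 223*x + 670) + 18*x^3 - 33*x^2 - 463*x + 78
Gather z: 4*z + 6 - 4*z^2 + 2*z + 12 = -4*z^2 + 6*z + 18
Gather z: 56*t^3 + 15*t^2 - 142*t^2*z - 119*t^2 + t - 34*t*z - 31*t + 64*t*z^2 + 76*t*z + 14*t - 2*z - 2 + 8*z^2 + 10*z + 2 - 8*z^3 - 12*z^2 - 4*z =56*t^3 - 104*t^2 - 16*t - 8*z^3 + z^2*(64*t - 4) + z*(-142*t^2 + 42*t + 4)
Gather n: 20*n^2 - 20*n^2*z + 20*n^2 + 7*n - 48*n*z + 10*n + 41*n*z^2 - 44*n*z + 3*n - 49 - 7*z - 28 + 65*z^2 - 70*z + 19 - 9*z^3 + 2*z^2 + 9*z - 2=n^2*(40 - 20*z) + n*(41*z^2 - 92*z + 20) - 9*z^3 + 67*z^2 - 68*z - 60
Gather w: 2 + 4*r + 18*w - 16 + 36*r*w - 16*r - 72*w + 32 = -12*r + w*(36*r - 54) + 18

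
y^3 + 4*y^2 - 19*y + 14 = (y - 2)*(y - 1)*(y + 7)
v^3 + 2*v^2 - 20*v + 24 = (v - 2)^2*(v + 6)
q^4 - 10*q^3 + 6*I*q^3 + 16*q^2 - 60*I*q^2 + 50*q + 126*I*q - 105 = (q - 7)*(q - 3)*(q + I)*(q + 5*I)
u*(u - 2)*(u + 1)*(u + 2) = u^4 + u^3 - 4*u^2 - 4*u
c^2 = c^2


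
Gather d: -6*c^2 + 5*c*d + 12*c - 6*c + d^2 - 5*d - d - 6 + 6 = -6*c^2 + 6*c + d^2 + d*(5*c - 6)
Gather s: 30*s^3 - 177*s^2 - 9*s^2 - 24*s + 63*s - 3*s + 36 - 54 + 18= 30*s^3 - 186*s^2 + 36*s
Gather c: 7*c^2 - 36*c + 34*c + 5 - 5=7*c^2 - 2*c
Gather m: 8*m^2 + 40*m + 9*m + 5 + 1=8*m^2 + 49*m + 6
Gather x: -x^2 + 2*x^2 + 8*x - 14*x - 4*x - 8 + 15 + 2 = x^2 - 10*x + 9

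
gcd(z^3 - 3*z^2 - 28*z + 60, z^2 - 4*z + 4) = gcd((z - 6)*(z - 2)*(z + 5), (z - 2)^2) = z - 2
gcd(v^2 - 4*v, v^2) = v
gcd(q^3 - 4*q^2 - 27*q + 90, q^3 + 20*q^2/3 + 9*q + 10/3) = q + 5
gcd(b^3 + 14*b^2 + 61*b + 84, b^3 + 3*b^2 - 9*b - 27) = b + 3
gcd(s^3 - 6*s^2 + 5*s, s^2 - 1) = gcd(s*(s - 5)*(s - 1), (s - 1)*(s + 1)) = s - 1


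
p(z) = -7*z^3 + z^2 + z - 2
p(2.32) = -81.71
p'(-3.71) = -295.47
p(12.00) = -11942.00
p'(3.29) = -219.73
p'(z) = -21*z^2 + 2*z + 1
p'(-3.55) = -270.75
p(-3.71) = 365.51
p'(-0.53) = -5.96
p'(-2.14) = -99.45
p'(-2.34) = -118.67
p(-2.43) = 101.92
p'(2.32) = -107.39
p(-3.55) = 320.22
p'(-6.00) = -767.00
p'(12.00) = -2999.00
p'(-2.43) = -127.86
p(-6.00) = 1540.00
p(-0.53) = -1.21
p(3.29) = -237.16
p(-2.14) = 69.04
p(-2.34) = 90.83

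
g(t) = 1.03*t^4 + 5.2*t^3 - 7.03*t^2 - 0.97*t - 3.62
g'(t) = 4.12*t^3 + 15.6*t^2 - 14.06*t - 0.97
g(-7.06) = 381.89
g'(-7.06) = -573.96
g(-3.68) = -165.50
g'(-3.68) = 56.71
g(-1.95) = -52.12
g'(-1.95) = 55.22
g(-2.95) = -117.43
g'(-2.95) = 70.50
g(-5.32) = -155.33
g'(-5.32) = -105.00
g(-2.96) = -118.13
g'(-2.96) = 70.48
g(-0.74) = -8.55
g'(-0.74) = 16.31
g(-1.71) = -39.71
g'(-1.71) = 48.09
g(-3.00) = -120.95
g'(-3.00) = 70.37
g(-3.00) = -120.95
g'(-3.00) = 70.37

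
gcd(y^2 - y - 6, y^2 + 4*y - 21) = y - 3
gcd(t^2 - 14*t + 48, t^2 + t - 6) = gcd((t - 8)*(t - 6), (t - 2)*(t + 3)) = 1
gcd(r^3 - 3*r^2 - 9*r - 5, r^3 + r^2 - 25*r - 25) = r^2 - 4*r - 5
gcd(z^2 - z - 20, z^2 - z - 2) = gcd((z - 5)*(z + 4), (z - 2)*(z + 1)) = 1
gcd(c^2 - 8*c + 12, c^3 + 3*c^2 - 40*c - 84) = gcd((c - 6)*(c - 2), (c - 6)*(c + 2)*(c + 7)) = c - 6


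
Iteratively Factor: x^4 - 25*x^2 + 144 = (x - 4)*(x^3 + 4*x^2 - 9*x - 36) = (x - 4)*(x + 4)*(x^2 - 9) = (x - 4)*(x - 3)*(x + 4)*(x + 3)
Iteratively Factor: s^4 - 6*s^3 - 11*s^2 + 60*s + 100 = (s + 2)*(s^3 - 8*s^2 + 5*s + 50) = (s - 5)*(s + 2)*(s^2 - 3*s - 10) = (s - 5)^2*(s + 2)*(s + 2)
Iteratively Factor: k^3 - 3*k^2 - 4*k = (k)*(k^2 - 3*k - 4) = k*(k - 4)*(k + 1)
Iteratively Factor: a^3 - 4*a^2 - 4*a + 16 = (a - 4)*(a^2 - 4) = (a - 4)*(a + 2)*(a - 2)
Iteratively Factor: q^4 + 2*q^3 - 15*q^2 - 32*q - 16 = (q - 4)*(q^3 + 6*q^2 + 9*q + 4) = (q - 4)*(q + 4)*(q^2 + 2*q + 1) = (q - 4)*(q + 1)*(q + 4)*(q + 1)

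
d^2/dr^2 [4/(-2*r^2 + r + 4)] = 8*(-4*r^2 + 2*r + (4*r - 1)^2 + 8)/(-2*r^2 + r + 4)^3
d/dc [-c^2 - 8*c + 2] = -2*c - 8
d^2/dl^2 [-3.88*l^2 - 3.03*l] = -7.76000000000000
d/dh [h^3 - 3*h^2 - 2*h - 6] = 3*h^2 - 6*h - 2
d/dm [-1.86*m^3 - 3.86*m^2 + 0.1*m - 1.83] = -5.58*m^2 - 7.72*m + 0.1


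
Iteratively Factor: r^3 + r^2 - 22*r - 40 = (r + 4)*(r^2 - 3*r - 10) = (r - 5)*(r + 4)*(r + 2)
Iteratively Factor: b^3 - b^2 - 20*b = (b + 4)*(b^2 - 5*b) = (b - 5)*(b + 4)*(b)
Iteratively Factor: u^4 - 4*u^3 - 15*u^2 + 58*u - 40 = (u - 5)*(u^3 + u^2 - 10*u + 8) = (u - 5)*(u + 4)*(u^2 - 3*u + 2) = (u - 5)*(u - 1)*(u + 4)*(u - 2)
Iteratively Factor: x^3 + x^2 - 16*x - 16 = (x + 1)*(x^2 - 16) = (x - 4)*(x + 1)*(x + 4)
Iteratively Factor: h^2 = (h)*(h)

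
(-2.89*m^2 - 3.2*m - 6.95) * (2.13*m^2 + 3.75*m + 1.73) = -6.1557*m^4 - 17.6535*m^3 - 31.8032*m^2 - 31.5985*m - 12.0235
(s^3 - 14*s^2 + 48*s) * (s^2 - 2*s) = s^5 - 16*s^4 + 76*s^3 - 96*s^2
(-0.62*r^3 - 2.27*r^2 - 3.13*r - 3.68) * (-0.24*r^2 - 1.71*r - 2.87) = 0.1488*r^5 + 1.605*r^4 + 6.4123*r^3 + 12.7504*r^2 + 15.2759*r + 10.5616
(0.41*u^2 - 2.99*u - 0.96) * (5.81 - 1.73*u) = -0.7093*u^3 + 7.5548*u^2 - 15.7111*u - 5.5776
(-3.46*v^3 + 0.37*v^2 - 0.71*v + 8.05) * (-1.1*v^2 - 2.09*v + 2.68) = 3.806*v^5 + 6.8244*v^4 - 9.2651*v^3 - 6.3795*v^2 - 18.7273*v + 21.574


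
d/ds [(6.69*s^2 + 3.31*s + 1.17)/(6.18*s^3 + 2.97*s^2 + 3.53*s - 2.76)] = (-41.3442*s^4 - 40.9116*s^3 - 7.9068*s^2 - 43.8786*s - 13.2657)/(38.1924*s^6 + 36.7092*s^5 + 52.4517*s^4 - 13.1454*s^3 - 3.9335*s^2 - 19.4856*s + 7.6176)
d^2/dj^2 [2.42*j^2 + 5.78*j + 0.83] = 4.84000000000000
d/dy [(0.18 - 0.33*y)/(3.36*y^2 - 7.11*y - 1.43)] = (1.1088*y^2 - 1.2096*y + 1.7517)/(11.2896*y^4 - 47.7792*y^3 + 40.9425*y^2 + 20.3346*y + 2.0449)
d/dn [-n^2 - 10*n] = -2*n - 10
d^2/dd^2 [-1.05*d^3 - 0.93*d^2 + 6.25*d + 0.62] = -6.3*d - 1.86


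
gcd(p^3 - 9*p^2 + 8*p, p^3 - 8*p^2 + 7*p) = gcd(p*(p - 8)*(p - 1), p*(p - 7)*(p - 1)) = p^2 - p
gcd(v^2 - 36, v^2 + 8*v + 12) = v + 6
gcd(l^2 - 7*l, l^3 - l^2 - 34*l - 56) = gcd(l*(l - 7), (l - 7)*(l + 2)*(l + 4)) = l - 7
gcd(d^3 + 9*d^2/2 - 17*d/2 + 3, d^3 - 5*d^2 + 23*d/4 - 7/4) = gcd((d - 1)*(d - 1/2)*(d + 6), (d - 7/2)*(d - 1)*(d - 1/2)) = d^2 - 3*d/2 + 1/2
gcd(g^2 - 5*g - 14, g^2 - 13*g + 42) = g - 7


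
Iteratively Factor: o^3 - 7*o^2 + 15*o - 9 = (o - 3)*(o^2 - 4*o + 3) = (o - 3)^2*(o - 1)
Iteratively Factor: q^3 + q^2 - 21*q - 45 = (q + 3)*(q^2 - 2*q - 15) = (q - 5)*(q + 3)*(q + 3)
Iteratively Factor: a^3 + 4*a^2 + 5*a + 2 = (a + 2)*(a^2 + 2*a + 1) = (a + 1)*(a + 2)*(a + 1)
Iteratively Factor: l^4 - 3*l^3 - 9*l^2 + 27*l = (l - 3)*(l^3 - 9*l) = (l - 3)^2*(l^2 + 3*l) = l*(l - 3)^2*(l + 3)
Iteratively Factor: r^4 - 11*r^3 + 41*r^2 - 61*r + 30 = (r - 2)*(r^3 - 9*r^2 + 23*r - 15) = (r - 3)*(r - 2)*(r^2 - 6*r + 5) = (r - 5)*(r - 3)*(r - 2)*(r - 1)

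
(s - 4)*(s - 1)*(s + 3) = s^3 - 2*s^2 - 11*s + 12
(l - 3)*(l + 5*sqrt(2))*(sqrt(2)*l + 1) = sqrt(2)*l^3 - 3*sqrt(2)*l^2 + 11*l^2 - 33*l + 5*sqrt(2)*l - 15*sqrt(2)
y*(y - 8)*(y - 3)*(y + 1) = y^4 - 10*y^3 + 13*y^2 + 24*y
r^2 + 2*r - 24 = (r - 4)*(r + 6)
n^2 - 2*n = n*(n - 2)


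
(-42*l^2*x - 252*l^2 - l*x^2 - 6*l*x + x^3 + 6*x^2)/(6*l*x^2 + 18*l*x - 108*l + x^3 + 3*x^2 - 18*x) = (-7*l + x)/(x - 3)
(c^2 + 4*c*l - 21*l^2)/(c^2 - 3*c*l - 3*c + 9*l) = (c + 7*l)/(c - 3)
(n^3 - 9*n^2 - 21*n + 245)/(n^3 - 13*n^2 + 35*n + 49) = (n + 5)/(n + 1)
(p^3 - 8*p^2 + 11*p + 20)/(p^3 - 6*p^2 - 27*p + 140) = (p^2 - 4*p - 5)/(p^2 - 2*p - 35)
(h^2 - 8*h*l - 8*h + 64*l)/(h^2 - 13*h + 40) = (h - 8*l)/(h - 5)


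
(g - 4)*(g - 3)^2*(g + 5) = g^4 - 5*g^3 - 17*g^2 + 129*g - 180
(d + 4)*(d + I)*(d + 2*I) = d^3 + 4*d^2 + 3*I*d^2 - 2*d + 12*I*d - 8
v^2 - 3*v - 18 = (v - 6)*(v + 3)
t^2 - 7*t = t*(t - 7)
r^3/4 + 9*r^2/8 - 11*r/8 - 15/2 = (r/4 + 1)*(r - 5/2)*(r + 3)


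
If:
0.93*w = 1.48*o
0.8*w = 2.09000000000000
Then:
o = 1.64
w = 2.61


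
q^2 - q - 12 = (q - 4)*(q + 3)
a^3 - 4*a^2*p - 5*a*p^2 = a*(a - 5*p)*(a + p)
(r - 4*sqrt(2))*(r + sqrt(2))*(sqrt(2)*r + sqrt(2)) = sqrt(2)*r^3 - 6*r^2 + sqrt(2)*r^2 - 8*sqrt(2)*r - 6*r - 8*sqrt(2)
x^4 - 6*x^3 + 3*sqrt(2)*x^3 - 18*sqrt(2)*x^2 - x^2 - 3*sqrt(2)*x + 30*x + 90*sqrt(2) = (x - 5)*(x - 3)*(x + 2)*(x + 3*sqrt(2))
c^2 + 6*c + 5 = (c + 1)*(c + 5)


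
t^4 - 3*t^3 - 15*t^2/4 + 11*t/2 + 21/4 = (t - 7/2)*(t - 3/2)*(t + 1)^2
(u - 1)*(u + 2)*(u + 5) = u^3 + 6*u^2 + 3*u - 10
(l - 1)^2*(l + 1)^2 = l^4 - 2*l^2 + 1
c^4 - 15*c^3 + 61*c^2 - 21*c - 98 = (c - 7)^2*(c - 2)*(c + 1)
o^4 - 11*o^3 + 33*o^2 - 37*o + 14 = (o - 7)*(o - 2)*(o - 1)^2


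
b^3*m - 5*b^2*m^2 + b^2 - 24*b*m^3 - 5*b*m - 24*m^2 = (b - 8*m)*(b + 3*m)*(b*m + 1)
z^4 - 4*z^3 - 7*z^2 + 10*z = z*(z - 5)*(z - 1)*(z + 2)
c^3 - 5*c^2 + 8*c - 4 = (c - 2)^2*(c - 1)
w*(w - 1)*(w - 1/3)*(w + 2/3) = w^4 - 2*w^3/3 - 5*w^2/9 + 2*w/9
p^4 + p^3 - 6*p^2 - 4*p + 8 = (p - 2)*(p - 1)*(p + 2)^2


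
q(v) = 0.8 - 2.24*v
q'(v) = -2.24000000000000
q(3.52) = -7.08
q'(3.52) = -2.24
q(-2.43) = 6.24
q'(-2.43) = -2.24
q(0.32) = 0.08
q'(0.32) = -2.24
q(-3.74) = 9.18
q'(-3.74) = -2.24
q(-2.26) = 5.86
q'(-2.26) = -2.24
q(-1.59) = 4.36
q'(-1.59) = -2.24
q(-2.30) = 5.95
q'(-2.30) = -2.24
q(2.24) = -4.22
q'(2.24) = -2.24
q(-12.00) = 27.68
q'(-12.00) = -2.24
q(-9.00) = 20.96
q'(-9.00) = -2.24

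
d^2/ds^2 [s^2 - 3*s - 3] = 2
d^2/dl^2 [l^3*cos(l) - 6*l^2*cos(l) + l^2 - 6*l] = -l^3*cos(l) + 6*sqrt(2)*l^2*cos(l + pi/4) + 24*l*sin(l) + 6*l*cos(l) - 12*cos(l) + 2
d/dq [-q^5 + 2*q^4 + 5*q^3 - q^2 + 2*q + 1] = -5*q^4 + 8*q^3 + 15*q^2 - 2*q + 2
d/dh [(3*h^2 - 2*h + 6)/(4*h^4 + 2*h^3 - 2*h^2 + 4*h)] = (-12*h^5 + 9*h^4 - 44*h^3 - 14*h^2 + 12*h - 12)/(2*h^2*(4*h^6 + 4*h^5 - 3*h^4 + 6*h^3 + 5*h^2 - 4*h + 4))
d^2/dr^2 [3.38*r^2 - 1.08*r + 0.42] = 6.76000000000000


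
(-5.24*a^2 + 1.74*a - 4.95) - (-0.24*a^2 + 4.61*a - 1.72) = -5.0*a^2 - 2.87*a - 3.23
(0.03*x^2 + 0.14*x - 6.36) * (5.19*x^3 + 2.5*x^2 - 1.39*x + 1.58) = 0.1557*x^5 + 0.8016*x^4 - 32.7001*x^3 - 16.0472*x^2 + 9.0616*x - 10.0488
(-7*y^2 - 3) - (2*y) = -7*y^2 - 2*y - 3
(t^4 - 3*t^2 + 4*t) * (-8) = -8*t^4 + 24*t^2 - 32*t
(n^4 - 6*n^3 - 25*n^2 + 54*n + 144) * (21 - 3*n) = -3*n^5 + 39*n^4 - 51*n^3 - 687*n^2 + 702*n + 3024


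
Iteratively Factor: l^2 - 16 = (l + 4)*(l - 4)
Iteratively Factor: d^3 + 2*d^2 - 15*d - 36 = (d + 3)*(d^2 - d - 12) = (d - 4)*(d + 3)*(d + 3)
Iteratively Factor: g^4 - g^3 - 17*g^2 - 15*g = (g)*(g^3 - g^2 - 17*g - 15) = g*(g + 3)*(g^2 - 4*g - 5) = g*(g + 1)*(g + 3)*(g - 5)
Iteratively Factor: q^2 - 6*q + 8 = (q - 2)*(q - 4)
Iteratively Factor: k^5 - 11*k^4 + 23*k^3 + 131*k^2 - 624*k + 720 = (k - 3)*(k^4 - 8*k^3 - k^2 + 128*k - 240) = (k - 3)^2*(k^3 - 5*k^2 - 16*k + 80) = (k - 3)^2*(k + 4)*(k^2 - 9*k + 20) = (k - 4)*(k - 3)^2*(k + 4)*(k - 5)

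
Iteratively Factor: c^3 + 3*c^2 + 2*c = (c + 1)*(c^2 + 2*c) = (c + 1)*(c + 2)*(c)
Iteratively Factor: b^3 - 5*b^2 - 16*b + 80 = (b - 5)*(b^2 - 16) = (b - 5)*(b + 4)*(b - 4)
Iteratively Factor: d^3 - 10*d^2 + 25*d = (d - 5)*(d^2 - 5*d) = d*(d - 5)*(d - 5)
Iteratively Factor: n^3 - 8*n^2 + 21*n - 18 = (n - 3)*(n^2 - 5*n + 6) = (n - 3)^2*(n - 2)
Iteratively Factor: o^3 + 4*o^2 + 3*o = (o + 1)*(o^2 + 3*o) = o*(o + 1)*(o + 3)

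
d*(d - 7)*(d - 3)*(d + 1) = d^4 - 9*d^3 + 11*d^2 + 21*d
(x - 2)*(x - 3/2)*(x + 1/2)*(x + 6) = x^4 + 3*x^3 - 67*x^2/4 + 9*x + 9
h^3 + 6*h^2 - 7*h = h*(h - 1)*(h + 7)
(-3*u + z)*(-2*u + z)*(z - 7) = 6*u^2*z - 42*u^2 - 5*u*z^2 + 35*u*z + z^3 - 7*z^2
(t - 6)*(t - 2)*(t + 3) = t^3 - 5*t^2 - 12*t + 36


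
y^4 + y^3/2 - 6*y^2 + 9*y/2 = y*(y - 3/2)*(y - 1)*(y + 3)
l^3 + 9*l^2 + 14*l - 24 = (l - 1)*(l + 4)*(l + 6)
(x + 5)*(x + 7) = x^2 + 12*x + 35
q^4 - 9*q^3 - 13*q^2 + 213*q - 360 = (q - 8)*(q - 3)^2*(q + 5)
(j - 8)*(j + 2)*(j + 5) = j^3 - j^2 - 46*j - 80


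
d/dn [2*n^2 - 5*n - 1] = 4*n - 5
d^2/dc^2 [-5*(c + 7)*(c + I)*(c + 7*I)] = -30*c - 70 - 80*I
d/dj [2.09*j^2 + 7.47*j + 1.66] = 4.18*j + 7.47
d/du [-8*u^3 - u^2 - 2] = 2*u*(-12*u - 1)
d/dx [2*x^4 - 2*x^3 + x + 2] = 8*x^3 - 6*x^2 + 1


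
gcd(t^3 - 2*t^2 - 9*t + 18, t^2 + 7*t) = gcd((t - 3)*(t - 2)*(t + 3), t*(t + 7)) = 1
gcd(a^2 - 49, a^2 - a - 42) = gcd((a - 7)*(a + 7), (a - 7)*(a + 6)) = a - 7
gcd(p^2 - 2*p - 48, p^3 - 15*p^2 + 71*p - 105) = 1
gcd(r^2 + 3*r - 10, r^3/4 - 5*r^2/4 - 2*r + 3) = 1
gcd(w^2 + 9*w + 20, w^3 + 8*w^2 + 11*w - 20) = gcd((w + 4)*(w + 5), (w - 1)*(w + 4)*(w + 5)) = w^2 + 9*w + 20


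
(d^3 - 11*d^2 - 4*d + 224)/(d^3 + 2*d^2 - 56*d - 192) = (d - 7)/(d + 6)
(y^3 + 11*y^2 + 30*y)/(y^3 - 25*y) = (y + 6)/(y - 5)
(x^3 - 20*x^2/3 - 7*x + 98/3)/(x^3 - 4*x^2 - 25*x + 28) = (3*x^2 + x - 14)/(3*(x^2 + 3*x - 4))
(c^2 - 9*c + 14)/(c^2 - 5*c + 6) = (c - 7)/(c - 3)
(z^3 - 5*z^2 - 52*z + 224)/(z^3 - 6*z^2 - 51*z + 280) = (z - 4)/(z - 5)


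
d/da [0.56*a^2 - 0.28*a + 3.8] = 1.12*a - 0.28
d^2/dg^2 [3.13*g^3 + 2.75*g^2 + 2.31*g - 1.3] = 18.78*g + 5.5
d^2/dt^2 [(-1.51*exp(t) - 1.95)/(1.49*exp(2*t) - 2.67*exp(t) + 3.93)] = (-3.352351*exp(4*t) - 23.324013*exp(3*t) + 76.325697*exp(2*t) + 15.928524*exp(t) - 43.783344)*exp(t)/(3.307949*exp(6*t) - 17.783001*exp(5*t) + 58.041162*exp(4*t) - 112.842477*exp(3*t) + 153.088434*exp(2*t) - 123.713649*exp(t) + 60.698457)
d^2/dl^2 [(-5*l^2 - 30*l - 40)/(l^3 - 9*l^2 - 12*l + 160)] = 10*(-l^3 - 6*l^2 + 198*l - 778)/(l^6 - 39*l^5 + 627*l^4 - 5317*l^3 + 25080*l^2 - 62400*l + 64000)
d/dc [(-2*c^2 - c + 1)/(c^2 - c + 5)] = (3*c^2 - 22*c - 4)/(c^4 - 2*c^3 + 11*c^2 - 10*c + 25)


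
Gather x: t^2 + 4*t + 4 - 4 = t^2 + 4*t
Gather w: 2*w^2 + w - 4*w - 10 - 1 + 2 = 2*w^2 - 3*w - 9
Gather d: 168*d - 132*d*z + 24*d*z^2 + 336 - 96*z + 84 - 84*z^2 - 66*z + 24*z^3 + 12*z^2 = d*(24*z^2 - 132*z + 168) + 24*z^3 - 72*z^2 - 162*z + 420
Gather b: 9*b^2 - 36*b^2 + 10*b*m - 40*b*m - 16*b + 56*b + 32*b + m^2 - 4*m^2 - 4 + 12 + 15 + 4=-27*b^2 + b*(72 - 30*m) - 3*m^2 + 27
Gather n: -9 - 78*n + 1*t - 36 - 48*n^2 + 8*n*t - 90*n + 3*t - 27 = -48*n^2 + n*(8*t - 168) + 4*t - 72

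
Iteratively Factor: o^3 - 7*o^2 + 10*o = (o - 2)*(o^2 - 5*o) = (o - 5)*(o - 2)*(o)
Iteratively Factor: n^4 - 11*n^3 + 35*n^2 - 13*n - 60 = (n - 4)*(n^3 - 7*n^2 + 7*n + 15) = (n - 5)*(n - 4)*(n^2 - 2*n - 3) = (n - 5)*(n - 4)*(n - 3)*(n + 1)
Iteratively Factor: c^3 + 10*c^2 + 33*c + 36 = (c + 4)*(c^2 + 6*c + 9) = (c + 3)*(c + 4)*(c + 3)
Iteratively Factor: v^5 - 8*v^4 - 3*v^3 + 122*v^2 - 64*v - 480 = (v + 2)*(v^4 - 10*v^3 + 17*v^2 + 88*v - 240) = (v + 2)*(v + 3)*(v^3 - 13*v^2 + 56*v - 80) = (v - 4)*(v + 2)*(v + 3)*(v^2 - 9*v + 20) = (v - 4)^2*(v + 2)*(v + 3)*(v - 5)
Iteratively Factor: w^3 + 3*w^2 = (w)*(w^2 + 3*w) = w^2*(w + 3)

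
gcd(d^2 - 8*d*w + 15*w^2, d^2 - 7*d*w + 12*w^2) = -d + 3*w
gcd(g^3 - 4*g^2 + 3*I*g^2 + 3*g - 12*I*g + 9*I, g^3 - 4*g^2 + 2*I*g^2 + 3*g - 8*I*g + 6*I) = g^2 - 4*g + 3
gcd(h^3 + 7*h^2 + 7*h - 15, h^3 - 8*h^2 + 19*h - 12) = h - 1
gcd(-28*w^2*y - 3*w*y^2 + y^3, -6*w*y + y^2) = y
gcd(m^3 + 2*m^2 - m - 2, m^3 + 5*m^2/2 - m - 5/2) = m^2 - 1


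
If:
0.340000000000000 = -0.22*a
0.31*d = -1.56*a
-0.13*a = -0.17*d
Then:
No Solution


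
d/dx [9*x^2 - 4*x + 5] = 18*x - 4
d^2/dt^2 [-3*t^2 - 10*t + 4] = -6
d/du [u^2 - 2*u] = 2*u - 2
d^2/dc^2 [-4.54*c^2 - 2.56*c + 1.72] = -9.08000000000000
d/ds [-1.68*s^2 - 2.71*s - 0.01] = -3.36*s - 2.71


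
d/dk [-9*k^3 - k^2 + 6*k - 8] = -27*k^2 - 2*k + 6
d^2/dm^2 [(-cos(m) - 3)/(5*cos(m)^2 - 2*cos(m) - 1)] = 10*(-45*(1 - cos(2*m))^2*cos(m) - 62*(1 - cos(2*m))^2 - 40*cos(m) - 96*cos(2*m) - 18*cos(3*m) + 10*cos(5*m) + 192)/(4*cos(m) - 5*cos(2*m) - 3)^3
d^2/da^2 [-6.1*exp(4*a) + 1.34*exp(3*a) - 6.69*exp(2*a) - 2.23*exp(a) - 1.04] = (-97.6*exp(3*a) + 12.06*exp(2*a) - 26.76*exp(a) - 2.23)*exp(a)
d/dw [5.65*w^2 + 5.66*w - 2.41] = 11.3*w + 5.66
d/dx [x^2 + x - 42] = 2*x + 1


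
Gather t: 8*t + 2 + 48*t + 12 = 56*t + 14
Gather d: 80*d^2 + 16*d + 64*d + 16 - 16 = 80*d^2 + 80*d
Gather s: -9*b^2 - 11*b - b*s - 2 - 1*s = -9*b^2 - 11*b + s*(-b - 1) - 2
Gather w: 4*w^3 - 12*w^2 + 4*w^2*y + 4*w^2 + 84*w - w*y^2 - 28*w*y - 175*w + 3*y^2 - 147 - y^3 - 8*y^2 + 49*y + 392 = 4*w^3 + w^2*(4*y - 8) + w*(-y^2 - 28*y - 91) - y^3 - 5*y^2 + 49*y + 245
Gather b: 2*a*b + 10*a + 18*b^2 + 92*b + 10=10*a + 18*b^2 + b*(2*a + 92) + 10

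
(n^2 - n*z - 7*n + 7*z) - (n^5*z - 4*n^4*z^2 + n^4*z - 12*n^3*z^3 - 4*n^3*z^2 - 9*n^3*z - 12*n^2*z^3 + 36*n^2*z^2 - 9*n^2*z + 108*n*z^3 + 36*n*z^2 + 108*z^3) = -n^5*z + 4*n^4*z^2 - n^4*z + 12*n^3*z^3 + 4*n^3*z^2 + 9*n^3*z + 12*n^2*z^3 - 36*n^2*z^2 + 9*n^2*z + n^2 - 108*n*z^3 - 36*n*z^2 - n*z - 7*n - 108*z^3 + 7*z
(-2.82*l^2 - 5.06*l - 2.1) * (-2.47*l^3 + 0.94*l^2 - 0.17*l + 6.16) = 6.9654*l^5 + 9.8474*l^4 + 0.910000000000001*l^3 - 18.485*l^2 - 30.8126*l - 12.936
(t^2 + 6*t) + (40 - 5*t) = t^2 + t + 40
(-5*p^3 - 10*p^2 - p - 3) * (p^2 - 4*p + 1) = -5*p^5 + 10*p^4 + 34*p^3 - 9*p^2 + 11*p - 3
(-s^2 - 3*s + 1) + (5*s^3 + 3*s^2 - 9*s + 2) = 5*s^3 + 2*s^2 - 12*s + 3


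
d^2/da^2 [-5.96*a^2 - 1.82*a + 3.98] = -11.9200000000000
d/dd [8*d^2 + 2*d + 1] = 16*d + 2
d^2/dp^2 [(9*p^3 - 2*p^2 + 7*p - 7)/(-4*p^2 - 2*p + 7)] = 2*(-416*p^3 + 882*p^2 - 1743*p + 224)/(64*p^6 + 96*p^5 - 288*p^4 - 328*p^3 + 504*p^2 + 294*p - 343)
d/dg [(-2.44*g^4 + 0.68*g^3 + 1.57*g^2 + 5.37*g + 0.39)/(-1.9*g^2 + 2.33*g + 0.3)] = (9.272*g^5 - 18.3476*g^4 + 0.2408*g^3 + 14.4731*g^2 + 2.424*g + 0.7023)/(3.61*g^4 - 8.854*g^3 + 4.2889*g^2 + 1.398*g + 0.09)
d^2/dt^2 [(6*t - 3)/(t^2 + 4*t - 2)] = 6*(4*(t + 2)^2*(2*t - 1) - (6*t + 7)*(t^2 + 4*t - 2))/(t^2 + 4*t - 2)^3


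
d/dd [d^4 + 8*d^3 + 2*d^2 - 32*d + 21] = 4*d^3 + 24*d^2 + 4*d - 32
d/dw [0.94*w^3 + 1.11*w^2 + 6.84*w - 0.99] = 2.82*w^2 + 2.22*w + 6.84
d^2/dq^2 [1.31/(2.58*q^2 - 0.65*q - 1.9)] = (17.439768*q^2 - 4.39374*q - 1.31*(5.16*q - 0.65)*(10.32*q - 1.3) - 12.84324)/(-2.58*q^2 + 0.65*q + 1.9)^3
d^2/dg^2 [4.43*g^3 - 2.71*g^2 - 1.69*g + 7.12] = 26.58*g - 5.42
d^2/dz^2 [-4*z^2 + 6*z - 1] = -8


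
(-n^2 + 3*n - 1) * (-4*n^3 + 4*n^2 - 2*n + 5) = 4*n^5 - 16*n^4 + 18*n^3 - 15*n^2 + 17*n - 5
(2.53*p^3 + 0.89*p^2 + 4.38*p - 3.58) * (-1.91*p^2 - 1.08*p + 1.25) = -4.8323*p^5 - 4.4323*p^4 - 6.1645*p^3 + 3.2199*p^2 + 9.3414*p - 4.475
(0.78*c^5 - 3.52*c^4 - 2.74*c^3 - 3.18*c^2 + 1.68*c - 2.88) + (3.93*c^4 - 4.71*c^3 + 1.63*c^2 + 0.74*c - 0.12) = 0.78*c^5 + 0.41*c^4 - 7.45*c^3 - 1.55*c^2 + 2.42*c - 3.0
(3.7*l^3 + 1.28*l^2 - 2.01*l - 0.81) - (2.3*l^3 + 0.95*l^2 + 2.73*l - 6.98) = 1.4*l^3 + 0.33*l^2 - 4.74*l + 6.17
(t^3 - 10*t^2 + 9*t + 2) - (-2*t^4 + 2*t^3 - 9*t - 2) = 2*t^4 - t^3 - 10*t^2 + 18*t + 4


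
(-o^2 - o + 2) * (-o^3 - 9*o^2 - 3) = o^5 + 10*o^4 + 7*o^3 - 15*o^2 + 3*o - 6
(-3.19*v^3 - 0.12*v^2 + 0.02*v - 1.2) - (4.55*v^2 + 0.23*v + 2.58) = -3.19*v^3 - 4.67*v^2 - 0.21*v - 3.78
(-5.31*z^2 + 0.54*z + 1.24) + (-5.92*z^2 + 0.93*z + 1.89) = -11.23*z^2 + 1.47*z + 3.13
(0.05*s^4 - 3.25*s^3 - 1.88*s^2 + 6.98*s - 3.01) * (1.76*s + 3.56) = 0.088*s^5 - 5.542*s^4 - 14.8788*s^3 + 5.592*s^2 + 19.5512*s - 10.7156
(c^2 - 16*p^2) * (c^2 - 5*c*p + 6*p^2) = c^4 - 5*c^3*p - 10*c^2*p^2 + 80*c*p^3 - 96*p^4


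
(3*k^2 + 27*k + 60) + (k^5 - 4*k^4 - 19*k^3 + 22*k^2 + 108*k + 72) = k^5 - 4*k^4 - 19*k^3 + 25*k^2 + 135*k + 132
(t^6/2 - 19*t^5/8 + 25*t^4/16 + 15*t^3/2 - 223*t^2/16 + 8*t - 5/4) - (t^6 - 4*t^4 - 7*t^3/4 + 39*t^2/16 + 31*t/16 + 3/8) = -t^6/2 - 19*t^5/8 + 89*t^4/16 + 37*t^3/4 - 131*t^2/8 + 97*t/16 - 13/8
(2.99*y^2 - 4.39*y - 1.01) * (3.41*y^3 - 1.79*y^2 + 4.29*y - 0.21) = 10.1959*y^5 - 20.322*y^4 + 17.2411*y^3 - 17.6531*y^2 - 3.411*y + 0.2121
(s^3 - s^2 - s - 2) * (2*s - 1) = 2*s^4 - 3*s^3 - s^2 - 3*s + 2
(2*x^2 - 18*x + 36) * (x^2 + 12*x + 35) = 2*x^4 + 6*x^3 - 110*x^2 - 198*x + 1260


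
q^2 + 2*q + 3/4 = (q + 1/2)*(q + 3/2)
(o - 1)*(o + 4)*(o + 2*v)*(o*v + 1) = o^4*v + 2*o^3*v^2 + 3*o^3*v + o^3 + 6*o^2*v^2 - 2*o^2*v + 3*o^2 - 8*o*v^2 + 6*o*v - 4*o - 8*v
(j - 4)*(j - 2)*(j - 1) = j^3 - 7*j^2 + 14*j - 8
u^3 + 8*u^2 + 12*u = u*(u + 2)*(u + 6)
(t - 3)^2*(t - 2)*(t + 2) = t^4 - 6*t^3 + 5*t^2 + 24*t - 36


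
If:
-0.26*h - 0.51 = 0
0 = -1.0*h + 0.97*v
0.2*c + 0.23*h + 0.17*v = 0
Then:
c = 3.97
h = -1.96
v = -2.02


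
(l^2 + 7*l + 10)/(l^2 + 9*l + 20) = (l + 2)/(l + 4)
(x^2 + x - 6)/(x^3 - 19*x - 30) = (x - 2)/(x^2 - 3*x - 10)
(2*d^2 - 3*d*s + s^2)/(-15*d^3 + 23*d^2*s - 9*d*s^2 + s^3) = (-2*d + s)/(15*d^2 - 8*d*s + s^2)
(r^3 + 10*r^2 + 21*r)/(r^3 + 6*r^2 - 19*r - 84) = r/(r - 4)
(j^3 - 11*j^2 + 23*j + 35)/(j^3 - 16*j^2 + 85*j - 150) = (j^2 - 6*j - 7)/(j^2 - 11*j + 30)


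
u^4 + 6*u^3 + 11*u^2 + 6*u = u*(u + 1)*(u + 2)*(u + 3)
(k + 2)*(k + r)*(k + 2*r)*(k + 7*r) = k^4 + 10*k^3*r + 2*k^3 + 23*k^2*r^2 + 20*k^2*r + 14*k*r^3 + 46*k*r^2 + 28*r^3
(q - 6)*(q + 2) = q^2 - 4*q - 12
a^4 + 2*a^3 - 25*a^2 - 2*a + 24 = (a - 4)*(a - 1)*(a + 1)*(a + 6)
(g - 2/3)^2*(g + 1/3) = g^3 - g^2 + 4/27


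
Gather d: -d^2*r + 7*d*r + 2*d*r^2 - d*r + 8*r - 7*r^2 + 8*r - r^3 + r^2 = -d^2*r + d*(2*r^2 + 6*r) - r^3 - 6*r^2 + 16*r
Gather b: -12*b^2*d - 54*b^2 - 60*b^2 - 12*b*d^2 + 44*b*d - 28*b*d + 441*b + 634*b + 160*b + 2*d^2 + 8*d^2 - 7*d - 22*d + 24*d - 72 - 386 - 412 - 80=b^2*(-12*d - 114) + b*(-12*d^2 + 16*d + 1235) + 10*d^2 - 5*d - 950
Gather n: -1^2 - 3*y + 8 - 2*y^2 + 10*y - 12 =-2*y^2 + 7*y - 5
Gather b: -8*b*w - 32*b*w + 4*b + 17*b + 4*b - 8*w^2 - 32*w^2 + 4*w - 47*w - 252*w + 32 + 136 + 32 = b*(25 - 40*w) - 40*w^2 - 295*w + 200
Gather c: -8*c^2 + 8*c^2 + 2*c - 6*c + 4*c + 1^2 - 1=0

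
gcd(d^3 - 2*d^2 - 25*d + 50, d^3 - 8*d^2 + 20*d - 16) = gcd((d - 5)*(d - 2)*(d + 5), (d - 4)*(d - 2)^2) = d - 2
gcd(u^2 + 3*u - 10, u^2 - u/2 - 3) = u - 2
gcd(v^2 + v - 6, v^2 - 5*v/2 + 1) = v - 2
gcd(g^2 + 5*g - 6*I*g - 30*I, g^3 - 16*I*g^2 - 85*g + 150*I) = g - 6*I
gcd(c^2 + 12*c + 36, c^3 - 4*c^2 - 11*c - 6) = 1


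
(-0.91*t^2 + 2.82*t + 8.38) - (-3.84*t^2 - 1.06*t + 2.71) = 2.93*t^2 + 3.88*t + 5.67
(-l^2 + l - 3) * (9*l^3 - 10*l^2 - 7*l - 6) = -9*l^5 + 19*l^4 - 30*l^3 + 29*l^2 + 15*l + 18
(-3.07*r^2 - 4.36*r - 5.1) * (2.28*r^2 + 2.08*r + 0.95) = -6.9996*r^4 - 16.3264*r^3 - 23.6133*r^2 - 14.75*r - 4.845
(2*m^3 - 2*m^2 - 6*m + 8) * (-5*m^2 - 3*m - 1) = -10*m^5 + 4*m^4 + 34*m^3 - 20*m^2 - 18*m - 8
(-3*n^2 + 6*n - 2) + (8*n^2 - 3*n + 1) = 5*n^2 + 3*n - 1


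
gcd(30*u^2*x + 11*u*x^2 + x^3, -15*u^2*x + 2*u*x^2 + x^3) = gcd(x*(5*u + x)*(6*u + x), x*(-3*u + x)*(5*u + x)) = 5*u*x + x^2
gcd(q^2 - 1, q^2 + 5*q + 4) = q + 1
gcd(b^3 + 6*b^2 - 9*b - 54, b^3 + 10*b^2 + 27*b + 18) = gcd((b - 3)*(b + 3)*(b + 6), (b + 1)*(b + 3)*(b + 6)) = b^2 + 9*b + 18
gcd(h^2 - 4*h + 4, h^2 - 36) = 1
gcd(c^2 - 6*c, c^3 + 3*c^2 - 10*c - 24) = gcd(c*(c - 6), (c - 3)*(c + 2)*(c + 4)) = 1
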